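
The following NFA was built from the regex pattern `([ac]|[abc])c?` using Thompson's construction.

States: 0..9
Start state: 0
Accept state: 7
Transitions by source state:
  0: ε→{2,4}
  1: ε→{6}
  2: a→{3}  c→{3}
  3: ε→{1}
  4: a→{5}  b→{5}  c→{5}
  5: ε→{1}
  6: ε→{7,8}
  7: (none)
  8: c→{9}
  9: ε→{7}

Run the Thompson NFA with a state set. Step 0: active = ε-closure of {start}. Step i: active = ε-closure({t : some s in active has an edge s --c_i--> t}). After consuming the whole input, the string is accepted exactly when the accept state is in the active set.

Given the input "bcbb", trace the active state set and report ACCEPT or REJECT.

Answer: REJECT

Derivation:
initial (ε-close {0}): {0,2,4}
'b' @ 1: {1,5,6,7,8}  ✓accept
'c' @ 2: {7,9}  ✓accept
'b' @ 3: {}  — state set empty
rest 'b' ignored (set empty)
final: {}; accept 7 not in set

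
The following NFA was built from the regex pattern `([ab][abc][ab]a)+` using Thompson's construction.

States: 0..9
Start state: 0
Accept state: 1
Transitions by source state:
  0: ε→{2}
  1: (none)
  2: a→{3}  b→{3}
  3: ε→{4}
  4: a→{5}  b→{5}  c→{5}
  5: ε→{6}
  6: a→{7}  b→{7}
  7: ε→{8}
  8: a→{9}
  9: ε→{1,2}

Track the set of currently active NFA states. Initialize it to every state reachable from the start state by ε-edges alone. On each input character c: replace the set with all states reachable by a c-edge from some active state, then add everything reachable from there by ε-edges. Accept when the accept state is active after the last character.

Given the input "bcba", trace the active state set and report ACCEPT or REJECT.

S₀ = ε-closure({0}) = {0,2}
'b' @ 1: {3,4}
'c' @ 2: {5,6}
'b' @ 3: {7,8}
'a' @ 4: {1,2,9}  [accepting]
after full input: {1,2,9}  (accept=1 in)

Answer: ACCEPT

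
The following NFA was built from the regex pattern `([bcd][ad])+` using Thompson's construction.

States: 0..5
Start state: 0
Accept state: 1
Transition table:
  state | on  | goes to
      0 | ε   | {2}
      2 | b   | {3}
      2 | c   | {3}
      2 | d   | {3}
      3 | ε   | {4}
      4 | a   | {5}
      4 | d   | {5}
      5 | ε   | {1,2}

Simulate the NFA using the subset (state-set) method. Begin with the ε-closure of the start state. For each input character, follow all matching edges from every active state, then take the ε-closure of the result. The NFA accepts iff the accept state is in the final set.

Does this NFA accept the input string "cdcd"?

Answer: ACCEPT

Steps:
S₀ = ε-closure({0}) = {0,2}
'c' @ 1: {3,4}
'd' @ 2: {1,2,5}  [accepting]
'c' @ 3: {3,4}
'd' @ 4: {1,2,5}  [accepting]
after full input: {1,2,5}  (accept=1 in)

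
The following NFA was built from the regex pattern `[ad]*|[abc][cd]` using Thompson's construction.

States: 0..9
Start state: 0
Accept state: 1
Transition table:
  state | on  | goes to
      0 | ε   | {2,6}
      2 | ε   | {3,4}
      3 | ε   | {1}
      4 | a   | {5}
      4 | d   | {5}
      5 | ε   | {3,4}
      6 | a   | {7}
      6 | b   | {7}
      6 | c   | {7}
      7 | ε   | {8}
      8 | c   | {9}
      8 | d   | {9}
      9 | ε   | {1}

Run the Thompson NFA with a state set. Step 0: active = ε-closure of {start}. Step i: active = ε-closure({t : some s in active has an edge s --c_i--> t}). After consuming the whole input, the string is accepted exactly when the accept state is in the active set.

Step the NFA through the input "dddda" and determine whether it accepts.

Answer: ACCEPT

Steps:
initial (ε-close {0}): {0,1,2,3,4,6}
'd' @ 1: {1,3,4,5}  [accepting]
'd' @ 2: {1,3,4,5}  [accepting]
'd' @ 3: {1,3,4,5}  [accepting]
'd' @ 4: {1,3,4,5}  [accepting]
'a' @ 5: {1,3,4,5}  [accepting]
final: {1,3,4,5}; accept 1 in set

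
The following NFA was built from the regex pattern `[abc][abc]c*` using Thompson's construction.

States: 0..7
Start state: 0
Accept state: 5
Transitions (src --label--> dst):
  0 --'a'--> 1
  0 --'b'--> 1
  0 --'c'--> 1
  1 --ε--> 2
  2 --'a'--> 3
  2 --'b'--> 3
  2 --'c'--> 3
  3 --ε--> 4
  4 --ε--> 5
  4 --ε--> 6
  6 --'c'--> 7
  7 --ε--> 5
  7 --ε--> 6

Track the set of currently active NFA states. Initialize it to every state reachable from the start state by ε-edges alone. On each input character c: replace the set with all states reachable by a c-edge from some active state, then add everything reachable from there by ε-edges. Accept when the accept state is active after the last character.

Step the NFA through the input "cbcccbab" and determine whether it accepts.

Answer: REJECT

Derivation:
initial (ε-close {0}): {0}
'c' @ 1: {1,2}
'b' @ 2: {3,4,5,6}  [accepting]
'c' @ 3: {5,6,7}  [accepting]
'c' @ 4: {5,6,7}  [accepting]
'c' @ 5: {5,6,7}  [accepting]
'b' @ 6: {}  — state set empty
rest 'ab' ignored (set empty)
end set {} — state 5 not in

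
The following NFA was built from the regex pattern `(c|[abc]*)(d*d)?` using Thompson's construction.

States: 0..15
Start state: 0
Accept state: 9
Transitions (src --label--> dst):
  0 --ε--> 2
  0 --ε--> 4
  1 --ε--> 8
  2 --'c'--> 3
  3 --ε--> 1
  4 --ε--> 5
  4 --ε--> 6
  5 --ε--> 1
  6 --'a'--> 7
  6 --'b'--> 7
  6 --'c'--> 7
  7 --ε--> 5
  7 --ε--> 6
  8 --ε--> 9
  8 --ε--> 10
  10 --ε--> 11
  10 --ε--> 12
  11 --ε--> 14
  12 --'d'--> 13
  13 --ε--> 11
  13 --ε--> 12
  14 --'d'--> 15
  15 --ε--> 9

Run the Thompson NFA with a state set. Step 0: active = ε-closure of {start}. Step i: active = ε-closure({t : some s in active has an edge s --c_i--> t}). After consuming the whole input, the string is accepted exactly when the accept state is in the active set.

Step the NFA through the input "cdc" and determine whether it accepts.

Answer: REJECT

Trace:
start: ε-closure({0}) = {0,1,2,4,5,6,8,9,10,11,12,14}
'c' @ 1: {1,3,5,6,7,8,9,10,11,12,14}  (accept∈set)
'd' @ 2: {9,11,12,13,14,15}  (accept∈set)
'c' @ 3: {}  — dead — no transitions
final: {}; accept 9 not in set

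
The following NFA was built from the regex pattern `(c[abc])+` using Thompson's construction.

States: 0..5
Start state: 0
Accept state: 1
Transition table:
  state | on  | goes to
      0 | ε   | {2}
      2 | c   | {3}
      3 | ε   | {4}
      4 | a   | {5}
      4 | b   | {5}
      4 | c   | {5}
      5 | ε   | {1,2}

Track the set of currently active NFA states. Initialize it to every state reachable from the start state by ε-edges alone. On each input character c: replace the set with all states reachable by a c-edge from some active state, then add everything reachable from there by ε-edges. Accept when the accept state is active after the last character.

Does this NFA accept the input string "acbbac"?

S₀ = ε-closure({0}) = {0,2}
'a' @ 1: {}  — state set empty
rest 'cbbac' ignored (set empty)
after full input: {}  (accept=1 not in)

Answer: REJECT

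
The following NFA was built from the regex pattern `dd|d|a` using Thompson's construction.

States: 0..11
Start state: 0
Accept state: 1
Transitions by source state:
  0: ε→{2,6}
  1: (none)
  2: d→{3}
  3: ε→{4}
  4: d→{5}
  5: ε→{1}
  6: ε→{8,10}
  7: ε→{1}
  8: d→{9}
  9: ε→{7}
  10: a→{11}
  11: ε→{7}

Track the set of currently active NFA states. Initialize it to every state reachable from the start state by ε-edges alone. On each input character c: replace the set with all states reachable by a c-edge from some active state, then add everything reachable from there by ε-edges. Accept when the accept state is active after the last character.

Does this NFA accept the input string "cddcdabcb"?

Answer: REJECT

Steps:
start: ε-closure({0}) = {0,2,6,8,10}
'c' @ 1: {}  — state set empty
rest 'ddcdabcb' ignored (set empty)
end set {} — state 1 not in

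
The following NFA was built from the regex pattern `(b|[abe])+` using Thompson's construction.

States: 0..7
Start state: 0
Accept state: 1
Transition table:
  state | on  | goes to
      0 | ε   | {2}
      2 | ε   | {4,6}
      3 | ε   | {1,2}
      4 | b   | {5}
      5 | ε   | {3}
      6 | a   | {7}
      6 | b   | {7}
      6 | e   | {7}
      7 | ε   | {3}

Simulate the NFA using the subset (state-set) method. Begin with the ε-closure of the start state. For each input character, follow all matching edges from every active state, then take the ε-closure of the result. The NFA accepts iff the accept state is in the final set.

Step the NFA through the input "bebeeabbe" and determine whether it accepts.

start: ε-closure({0}) = {0,2,4,6}
'b' @ 1: {1,2,3,4,5,6,7}  ✓accept
'e' @ 2: {1,2,3,4,6,7}  ✓accept
'b' @ 3: {1,2,3,4,5,6,7}  ✓accept
'e' @ 4: {1,2,3,4,6,7}  ✓accept
'e' @ 5: {1,2,3,4,6,7}  ✓accept
'a' @ 6: {1,2,3,4,6,7}  ✓accept
'b' @ 7: {1,2,3,4,5,6,7}  ✓accept
'b' @ 8: {1,2,3,4,5,6,7}  ✓accept
'e' @ 9: {1,2,3,4,6,7}  ✓accept
final: {1,2,3,4,6,7}; accept 1 in set

Answer: ACCEPT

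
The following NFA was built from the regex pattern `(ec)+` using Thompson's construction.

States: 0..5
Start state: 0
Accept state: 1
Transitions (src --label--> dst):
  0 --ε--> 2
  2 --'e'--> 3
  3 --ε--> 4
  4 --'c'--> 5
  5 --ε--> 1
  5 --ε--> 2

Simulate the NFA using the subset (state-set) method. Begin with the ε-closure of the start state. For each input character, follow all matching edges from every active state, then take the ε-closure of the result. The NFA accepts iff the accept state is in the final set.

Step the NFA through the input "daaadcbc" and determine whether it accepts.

start: ε-closure({0}) = {0,2}
'd' @ 1: {}  — no active states
rest 'aaadcbc' ignored (set empty)
after full input: {}  (accept=1 not in)

Answer: REJECT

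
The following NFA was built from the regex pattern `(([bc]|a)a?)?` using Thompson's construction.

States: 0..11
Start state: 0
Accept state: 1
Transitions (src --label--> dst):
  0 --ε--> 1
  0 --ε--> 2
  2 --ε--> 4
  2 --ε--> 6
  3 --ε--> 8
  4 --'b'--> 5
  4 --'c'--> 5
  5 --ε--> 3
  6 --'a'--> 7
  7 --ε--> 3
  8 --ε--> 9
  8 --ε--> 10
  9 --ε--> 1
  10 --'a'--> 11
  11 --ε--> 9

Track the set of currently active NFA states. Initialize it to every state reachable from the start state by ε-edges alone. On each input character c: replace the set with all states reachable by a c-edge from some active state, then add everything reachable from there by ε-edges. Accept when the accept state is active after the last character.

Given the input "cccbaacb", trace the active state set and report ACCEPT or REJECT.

Answer: REJECT

Derivation:
start: ε-closure({0}) = {0,1,2,4,6}
'c' @ 1: {1,3,5,8,9,10}  (accept∈set)
'c' @ 2: {}  — state set empty
rest 'cbaacb' ignored (set empty)
final: {}; accept 1 not in set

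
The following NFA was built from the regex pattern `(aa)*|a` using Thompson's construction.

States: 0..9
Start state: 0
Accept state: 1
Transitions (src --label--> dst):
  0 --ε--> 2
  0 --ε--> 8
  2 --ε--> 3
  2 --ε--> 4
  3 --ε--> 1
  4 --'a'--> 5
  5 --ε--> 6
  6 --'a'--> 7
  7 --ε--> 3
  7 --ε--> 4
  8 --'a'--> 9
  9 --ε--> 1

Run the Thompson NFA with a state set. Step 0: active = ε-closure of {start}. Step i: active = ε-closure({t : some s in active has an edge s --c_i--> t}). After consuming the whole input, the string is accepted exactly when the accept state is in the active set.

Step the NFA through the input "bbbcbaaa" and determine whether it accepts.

Answer: REJECT

Trace:
start: ε-closure({0}) = {0,1,2,3,4,8}
'b' @ 1: {}  — no active states
rest 'bbcbaaa' ignored (set empty)
final: {}; accept 1 not in set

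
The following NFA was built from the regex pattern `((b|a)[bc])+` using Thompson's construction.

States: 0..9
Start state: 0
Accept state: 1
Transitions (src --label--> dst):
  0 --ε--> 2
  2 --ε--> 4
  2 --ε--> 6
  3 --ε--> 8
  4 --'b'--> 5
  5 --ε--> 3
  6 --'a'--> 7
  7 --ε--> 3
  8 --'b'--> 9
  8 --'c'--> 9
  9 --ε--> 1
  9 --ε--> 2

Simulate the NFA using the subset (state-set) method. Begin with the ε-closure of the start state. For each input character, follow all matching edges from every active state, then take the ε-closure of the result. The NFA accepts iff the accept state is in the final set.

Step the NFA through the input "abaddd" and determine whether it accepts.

initial (ε-close {0}): {0,2,4,6}
'a' @ 1: {3,7,8}
'b' @ 2: {1,2,4,6,9}  (accept∈set)
'a' @ 3: {3,7,8}
'd' @ 4: {}  — no active states
rest 'dd' ignored (set empty)
end set {} — state 1 not in

Answer: REJECT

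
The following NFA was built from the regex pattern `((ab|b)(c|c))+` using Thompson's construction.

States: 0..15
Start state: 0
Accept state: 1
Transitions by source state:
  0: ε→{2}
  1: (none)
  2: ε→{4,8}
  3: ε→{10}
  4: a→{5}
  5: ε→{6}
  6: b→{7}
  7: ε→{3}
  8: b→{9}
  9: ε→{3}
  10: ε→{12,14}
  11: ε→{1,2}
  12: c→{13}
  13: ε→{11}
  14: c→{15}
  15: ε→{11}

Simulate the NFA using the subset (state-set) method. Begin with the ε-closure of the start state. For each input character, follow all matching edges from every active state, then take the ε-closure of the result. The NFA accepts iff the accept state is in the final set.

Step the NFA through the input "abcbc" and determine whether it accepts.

S₀ = ε-closure({0}) = {0,2,4,8}
'a' @ 1: {5,6}
'b' @ 2: {3,7,10,12,14}
'c' @ 3: {1,2,4,8,11,13,15}  ✓accept
'b' @ 4: {3,9,10,12,14}
'c' @ 5: {1,2,4,8,11,13,15}  ✓accept
end set {1,2,4,8,11,13,15} — state 1 in

Answer: ACCEPT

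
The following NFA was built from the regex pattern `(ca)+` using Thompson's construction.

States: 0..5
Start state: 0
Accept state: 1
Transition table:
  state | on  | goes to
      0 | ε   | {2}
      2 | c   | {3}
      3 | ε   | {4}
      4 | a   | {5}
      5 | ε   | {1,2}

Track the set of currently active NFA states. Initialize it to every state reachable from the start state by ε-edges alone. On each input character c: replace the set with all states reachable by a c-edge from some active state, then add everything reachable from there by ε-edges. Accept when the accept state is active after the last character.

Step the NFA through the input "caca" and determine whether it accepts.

initial (ε-close {0}): {0,2}
'c' @ 1: {3,4}
'a' @ 2: {1,2,5}  (accept∈set)
'c' @ 3: {3,4}
'a' @ 4: {1,2,5}  (accept∈set)
final: {1,2,5}; accept 1 in set

Answer: ACCEPT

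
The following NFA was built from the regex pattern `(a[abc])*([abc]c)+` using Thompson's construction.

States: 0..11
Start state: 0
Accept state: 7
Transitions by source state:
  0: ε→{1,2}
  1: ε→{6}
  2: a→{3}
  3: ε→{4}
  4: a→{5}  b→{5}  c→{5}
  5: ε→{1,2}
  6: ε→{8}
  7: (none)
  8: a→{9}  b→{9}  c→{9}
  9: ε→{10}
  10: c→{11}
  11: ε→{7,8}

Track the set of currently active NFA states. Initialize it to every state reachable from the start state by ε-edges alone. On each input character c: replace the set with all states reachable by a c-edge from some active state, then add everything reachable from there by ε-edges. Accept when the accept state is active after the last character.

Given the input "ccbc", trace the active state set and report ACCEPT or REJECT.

Answer: ACCEPT

Steps:
S₀ = ε-closure({0}) = {0,1,2,6,8}
'c' @ 1: {9,10}
'c' @ 2: {7,8,11}  (accept∈set)
'b' @ 3: {9,10}
'c' @ 4: {7,8,11}  (accept∈set)
after full input: {7,8,11}  (accept=7 in)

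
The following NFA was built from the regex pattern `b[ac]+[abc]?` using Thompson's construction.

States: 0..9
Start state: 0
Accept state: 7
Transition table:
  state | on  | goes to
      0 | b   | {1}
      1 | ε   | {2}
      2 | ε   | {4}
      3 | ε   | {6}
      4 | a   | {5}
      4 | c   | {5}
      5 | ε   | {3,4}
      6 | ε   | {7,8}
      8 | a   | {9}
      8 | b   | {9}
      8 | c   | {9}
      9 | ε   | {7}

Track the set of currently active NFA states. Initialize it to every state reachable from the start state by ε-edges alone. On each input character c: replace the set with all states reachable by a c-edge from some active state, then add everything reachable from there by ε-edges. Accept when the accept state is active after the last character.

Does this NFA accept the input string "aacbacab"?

S₀ = ε-closure({0}) = {0}
'a' @ 1: {}  — state set empty
rest 'acbacab' ignored (set empty)
end set {} — state 7 not in

Answer: REJECT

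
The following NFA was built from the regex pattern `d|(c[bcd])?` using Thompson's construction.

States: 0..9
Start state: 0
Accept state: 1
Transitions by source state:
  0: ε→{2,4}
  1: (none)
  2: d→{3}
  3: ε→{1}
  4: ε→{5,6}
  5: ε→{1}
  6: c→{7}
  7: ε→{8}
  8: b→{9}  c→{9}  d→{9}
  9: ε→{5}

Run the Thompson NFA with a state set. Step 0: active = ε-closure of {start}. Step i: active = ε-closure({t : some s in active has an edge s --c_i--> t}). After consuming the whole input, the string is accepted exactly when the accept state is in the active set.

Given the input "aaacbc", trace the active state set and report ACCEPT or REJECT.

Answer: REJECT

Steps:
initial (ε-close {0}): {0,1,2,4,5,6}
'a' @ 1: {}  — no active states
rest 'aacbc' ignored (set empty)
end set {} — state 1 not in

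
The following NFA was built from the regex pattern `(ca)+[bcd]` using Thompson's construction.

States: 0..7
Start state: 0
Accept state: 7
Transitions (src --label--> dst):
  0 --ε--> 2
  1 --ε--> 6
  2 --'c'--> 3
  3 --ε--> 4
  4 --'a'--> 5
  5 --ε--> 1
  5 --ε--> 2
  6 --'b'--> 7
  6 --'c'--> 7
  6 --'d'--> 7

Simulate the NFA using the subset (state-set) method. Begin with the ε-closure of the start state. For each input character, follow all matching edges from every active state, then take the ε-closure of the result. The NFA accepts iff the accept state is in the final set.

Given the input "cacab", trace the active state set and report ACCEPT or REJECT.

S₀ = ε-closure({0}) = {0,2}
'c' @ 1: {3,4}
'a' @ 2: {1,2,5,6}
'c' @ 3: {3,4,7}  ✓accept
'a' @ 4: {1,2,5,6}
'b' @ 5: {7}  ✓accept
final: {7}; accept 7 in set

Answer: ACCEPT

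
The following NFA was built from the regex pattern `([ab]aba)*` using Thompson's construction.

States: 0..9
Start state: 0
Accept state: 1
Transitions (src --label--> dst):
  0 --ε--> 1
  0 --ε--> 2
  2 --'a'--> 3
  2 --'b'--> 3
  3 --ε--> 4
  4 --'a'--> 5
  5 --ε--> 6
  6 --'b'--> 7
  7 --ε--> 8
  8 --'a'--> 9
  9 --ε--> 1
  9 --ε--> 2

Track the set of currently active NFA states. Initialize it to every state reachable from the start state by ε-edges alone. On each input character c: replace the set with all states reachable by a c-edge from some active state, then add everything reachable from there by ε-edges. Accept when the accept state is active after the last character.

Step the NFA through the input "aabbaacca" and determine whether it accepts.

initial (ε-close {0}): {0,1,2}
'a' @ 1: {3,4}
'a' @ 2: {5,6}
'b' @ 3: {7,8}
'b' @ 4: {}  — no active states
rest 'aacca' ignored (set empty)
final: {}; accept 1 not in set

Answer: REJECT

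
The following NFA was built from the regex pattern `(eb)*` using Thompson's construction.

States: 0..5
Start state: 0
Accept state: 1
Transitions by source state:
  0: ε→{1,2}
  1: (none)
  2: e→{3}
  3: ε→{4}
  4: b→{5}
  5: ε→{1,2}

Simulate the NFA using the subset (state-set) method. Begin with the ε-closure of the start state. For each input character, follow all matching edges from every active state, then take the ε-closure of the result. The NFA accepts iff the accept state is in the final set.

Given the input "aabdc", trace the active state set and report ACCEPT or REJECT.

start: ε-closure({0}) = {0,1,2}
'a' @ 1: {}  — dead — no transitions
rest 'abdc' ignored (set empty)
final: {}; accept 1 not in set

Answer: REJECT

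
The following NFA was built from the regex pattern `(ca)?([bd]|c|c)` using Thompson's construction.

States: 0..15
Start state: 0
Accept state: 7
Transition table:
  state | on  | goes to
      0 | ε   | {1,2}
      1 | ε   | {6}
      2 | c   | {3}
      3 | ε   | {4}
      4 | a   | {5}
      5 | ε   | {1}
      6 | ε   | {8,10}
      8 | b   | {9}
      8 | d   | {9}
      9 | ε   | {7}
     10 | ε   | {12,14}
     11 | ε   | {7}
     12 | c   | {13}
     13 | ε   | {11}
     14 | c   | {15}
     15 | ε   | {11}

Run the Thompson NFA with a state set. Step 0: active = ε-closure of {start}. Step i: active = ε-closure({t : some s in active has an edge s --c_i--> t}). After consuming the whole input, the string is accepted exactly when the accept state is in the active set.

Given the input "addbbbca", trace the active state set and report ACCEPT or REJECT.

initial (ε-close {0}): {0,1,2,6,8,10,12,14}
'a' @ 1: {}  — no active states
rest 'ddbbbca' ignored (set empty)
final: {}; accept 7 not in set

Answer: REJECT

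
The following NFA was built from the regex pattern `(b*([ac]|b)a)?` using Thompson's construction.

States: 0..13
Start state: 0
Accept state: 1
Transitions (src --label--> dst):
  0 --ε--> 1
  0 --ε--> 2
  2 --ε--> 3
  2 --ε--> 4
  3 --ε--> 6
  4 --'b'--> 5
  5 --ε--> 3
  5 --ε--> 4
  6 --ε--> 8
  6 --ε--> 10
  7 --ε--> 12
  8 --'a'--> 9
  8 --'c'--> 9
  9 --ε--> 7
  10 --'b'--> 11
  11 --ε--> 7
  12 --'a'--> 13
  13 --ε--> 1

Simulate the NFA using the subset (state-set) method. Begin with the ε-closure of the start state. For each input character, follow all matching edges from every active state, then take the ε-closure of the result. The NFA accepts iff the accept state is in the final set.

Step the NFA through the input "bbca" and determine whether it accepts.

S₀ = ε-closure({0}) = {0,1,2,3,4,6,8,10}
'b' @ 1: {3,4,5,6,7,8,10,11,12}
'b' @ 2: {3,4,5,6,7,8,10,11,12}
'c' @ 3: {7,9,12}
'a' @ 4: {1,13}  [accepting]
final: {1,13}; accept 1 in set

Answer: ACCEPT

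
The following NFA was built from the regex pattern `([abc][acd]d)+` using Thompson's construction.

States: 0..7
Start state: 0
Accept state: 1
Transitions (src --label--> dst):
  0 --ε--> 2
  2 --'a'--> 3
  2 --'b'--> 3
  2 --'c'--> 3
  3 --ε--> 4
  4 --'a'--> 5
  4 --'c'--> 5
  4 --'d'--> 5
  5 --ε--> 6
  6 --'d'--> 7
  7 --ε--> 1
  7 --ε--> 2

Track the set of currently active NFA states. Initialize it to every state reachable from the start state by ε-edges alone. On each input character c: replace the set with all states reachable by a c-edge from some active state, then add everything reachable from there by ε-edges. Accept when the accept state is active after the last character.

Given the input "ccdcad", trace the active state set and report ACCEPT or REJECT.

Answer: ACCEPT

Trace:
start: ε-closure({0}) = {0,2}
'c' @ 1: {3,4}
'c' @ 2: {5,6}
'd' @ 3: {1,2,7}  (accept∈set)
'c' @ 4: {3,4}
'a' @ 5: {5,6}
'd' @ 6: {1,2,7}  (accept∈set)
after full input: {1,2,7}  (accept=1 in)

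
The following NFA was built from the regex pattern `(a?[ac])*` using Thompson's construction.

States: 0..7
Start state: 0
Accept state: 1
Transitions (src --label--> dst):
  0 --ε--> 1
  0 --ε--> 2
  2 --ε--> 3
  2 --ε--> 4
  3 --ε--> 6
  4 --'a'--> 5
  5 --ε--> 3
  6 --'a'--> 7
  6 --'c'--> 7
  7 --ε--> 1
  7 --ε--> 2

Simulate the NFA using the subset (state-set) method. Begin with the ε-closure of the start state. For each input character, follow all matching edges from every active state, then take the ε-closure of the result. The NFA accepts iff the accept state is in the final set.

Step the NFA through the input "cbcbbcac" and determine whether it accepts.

initial (ε-close {0}): {0,1,2,3,4,6}
'c' @ 1: {1,2,3,4,6,7}  (accept∈set)
'b' @ 2: {}  — state set empty
rest 'cbbcac' ignored (set empty)
after full input: {}  (accept=1 not in)

Answer: REJECT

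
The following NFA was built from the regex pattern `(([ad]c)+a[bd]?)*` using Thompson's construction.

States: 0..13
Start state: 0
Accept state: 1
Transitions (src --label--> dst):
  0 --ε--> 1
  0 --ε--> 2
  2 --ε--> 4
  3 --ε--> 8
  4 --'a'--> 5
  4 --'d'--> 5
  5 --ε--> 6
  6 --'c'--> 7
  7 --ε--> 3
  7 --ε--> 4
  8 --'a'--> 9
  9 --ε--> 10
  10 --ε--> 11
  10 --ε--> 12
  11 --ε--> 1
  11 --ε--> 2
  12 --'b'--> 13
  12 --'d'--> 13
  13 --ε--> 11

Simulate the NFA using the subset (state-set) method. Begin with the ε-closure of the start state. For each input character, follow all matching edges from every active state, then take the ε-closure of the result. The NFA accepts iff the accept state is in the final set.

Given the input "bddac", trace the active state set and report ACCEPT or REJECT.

Answer: REJECT

Steps:
start: ε-closure({0}) = {0,1,2,4}
'b' @ 1: {}  — dead — no transitions
rest 'ddac' ignored (set empty)
after full input: {}  (accept=1 not in)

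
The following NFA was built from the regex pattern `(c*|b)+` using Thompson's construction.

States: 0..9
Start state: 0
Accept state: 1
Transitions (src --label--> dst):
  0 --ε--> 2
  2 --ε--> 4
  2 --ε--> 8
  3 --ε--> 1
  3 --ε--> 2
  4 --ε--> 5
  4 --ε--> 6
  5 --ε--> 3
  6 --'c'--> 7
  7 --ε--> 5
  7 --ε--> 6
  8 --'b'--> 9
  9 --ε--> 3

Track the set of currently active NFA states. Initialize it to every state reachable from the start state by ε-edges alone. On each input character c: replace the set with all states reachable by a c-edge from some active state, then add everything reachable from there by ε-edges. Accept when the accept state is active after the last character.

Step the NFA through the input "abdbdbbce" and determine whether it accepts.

Answer: REJECT

Derivation:
initial (ε-close {0}): {0,1,2,3,4,5,6,8}
'a' @ 1: {}  — dead — no transitions
rest 'bdbdbbce' ignored (set empty)
end set {} — state 1 not in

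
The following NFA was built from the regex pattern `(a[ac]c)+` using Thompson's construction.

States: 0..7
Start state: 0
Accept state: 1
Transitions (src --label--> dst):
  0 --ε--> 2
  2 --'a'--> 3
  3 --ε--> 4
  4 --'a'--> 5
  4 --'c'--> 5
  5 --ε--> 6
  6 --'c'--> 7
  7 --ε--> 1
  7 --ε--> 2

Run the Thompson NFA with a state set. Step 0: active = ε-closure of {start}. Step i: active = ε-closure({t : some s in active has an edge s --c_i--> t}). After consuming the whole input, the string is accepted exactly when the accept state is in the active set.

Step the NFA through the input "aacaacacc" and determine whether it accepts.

Answer: ACCEPT

Steps:
initial (ε-close {0}): {0,2}
'a' @ 1: {3,4}
'a' @ 2: {5,6}
'c' @ 3: {1,2,7}  [accepting]
'a' @ 4: {3,4}
'a' @ 5: {5,6}
'c' @ 6: {1,2,7}  [accepting]
'a' @ 7: {3,4}
'c' @ 8: {5,6}
'c' @ 9: {1,2,7}  [accepting]
end set {1,2,7} — state 1 in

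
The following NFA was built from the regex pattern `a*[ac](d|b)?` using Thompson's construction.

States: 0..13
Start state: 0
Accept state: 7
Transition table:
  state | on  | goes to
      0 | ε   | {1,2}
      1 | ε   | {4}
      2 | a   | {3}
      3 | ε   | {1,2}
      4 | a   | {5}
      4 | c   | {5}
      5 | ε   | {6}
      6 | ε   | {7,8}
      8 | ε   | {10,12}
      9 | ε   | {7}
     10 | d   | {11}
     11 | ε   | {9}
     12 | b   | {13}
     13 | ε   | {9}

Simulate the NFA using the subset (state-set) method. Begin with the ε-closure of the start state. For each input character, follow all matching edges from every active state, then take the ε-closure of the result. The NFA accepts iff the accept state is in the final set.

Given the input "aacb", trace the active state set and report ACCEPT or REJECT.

start: ε-closure({0}) = {0,1,2,4}
'a' @ 1: {1,2,3,4,5,6,7,8,10,12}  (accept∈set)
'a' @ 2: {1,2,3,4,5,6,7,8,10,12}  (accept∈set)
'c' @ 3: {5,6,7,8,10,12}  (accept∈set)
'b' @ 4: {7,9,13}  (accept∈set)
end set {7,9,13} — state 7 in

Answer: ACCEPT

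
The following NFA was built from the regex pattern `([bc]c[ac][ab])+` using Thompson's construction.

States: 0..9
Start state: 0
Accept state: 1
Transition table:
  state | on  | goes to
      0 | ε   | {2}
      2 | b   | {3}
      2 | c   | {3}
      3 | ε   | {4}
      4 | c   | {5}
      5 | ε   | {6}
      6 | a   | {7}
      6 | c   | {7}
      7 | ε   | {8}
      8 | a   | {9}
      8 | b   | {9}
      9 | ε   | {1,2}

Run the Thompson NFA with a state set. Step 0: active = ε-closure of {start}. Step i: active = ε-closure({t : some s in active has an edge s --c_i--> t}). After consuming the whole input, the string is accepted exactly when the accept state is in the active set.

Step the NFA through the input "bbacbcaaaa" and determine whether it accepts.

start: ε-closure({0}) = {0,2}
'b' @ 1: {3,4}
'b' @ 2: {}  — dead — no transitions
rest 'acbcaaaa' ignored (set empty)
final: {}; accept 1 not in set

Answer: REJECT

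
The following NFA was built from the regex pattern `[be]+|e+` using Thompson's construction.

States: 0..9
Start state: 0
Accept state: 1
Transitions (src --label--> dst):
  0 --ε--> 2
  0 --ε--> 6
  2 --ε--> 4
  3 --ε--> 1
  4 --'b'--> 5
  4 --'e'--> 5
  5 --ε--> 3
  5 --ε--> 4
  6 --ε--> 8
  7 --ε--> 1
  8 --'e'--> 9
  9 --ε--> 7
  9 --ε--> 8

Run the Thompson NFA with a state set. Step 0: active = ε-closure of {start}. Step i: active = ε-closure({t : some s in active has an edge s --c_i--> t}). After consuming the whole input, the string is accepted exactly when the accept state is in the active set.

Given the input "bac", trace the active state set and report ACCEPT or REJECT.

S₀ = ε-closure({0}) = {0,2,4,6,8}
'b' @ 1: {1,3,4,5}  [accepting]
'a' @ 2: {}  — state set empty
rest 'c' ignored (set empty)
final: {}; accept 1 not in set

Answer: REJECT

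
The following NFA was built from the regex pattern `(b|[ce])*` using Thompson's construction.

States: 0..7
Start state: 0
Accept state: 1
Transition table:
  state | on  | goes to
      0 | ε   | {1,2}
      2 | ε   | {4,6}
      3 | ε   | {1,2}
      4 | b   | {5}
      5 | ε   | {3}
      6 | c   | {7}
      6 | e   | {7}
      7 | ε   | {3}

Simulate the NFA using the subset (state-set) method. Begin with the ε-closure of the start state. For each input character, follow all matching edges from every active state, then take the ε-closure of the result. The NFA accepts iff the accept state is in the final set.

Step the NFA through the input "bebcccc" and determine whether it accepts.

Answer: ACCEPT

Steps:
S₀ = ε-closure({0}) = {0,1,2,4,6}
'b' @ 1: {1,2,3,4,5,6}  ✓accept
'e' @ 2: {1,2,3,4,6,7}  ✓accept
'b' @ 3: {1,2,3,4,5,6}  ✓accept
'c' @ 4: {1,2,3,4,6,7}  ✓accept
'c' @ 5: {1,2,3,4,6,7}  ✓accept
'c' @ 6: {1,2,3,4,6,7}  ✓accept
'c' @ 7: {1,2,3,4,6,7}  ✓accept
end set {1,2,3,4,6,7} — state 1 in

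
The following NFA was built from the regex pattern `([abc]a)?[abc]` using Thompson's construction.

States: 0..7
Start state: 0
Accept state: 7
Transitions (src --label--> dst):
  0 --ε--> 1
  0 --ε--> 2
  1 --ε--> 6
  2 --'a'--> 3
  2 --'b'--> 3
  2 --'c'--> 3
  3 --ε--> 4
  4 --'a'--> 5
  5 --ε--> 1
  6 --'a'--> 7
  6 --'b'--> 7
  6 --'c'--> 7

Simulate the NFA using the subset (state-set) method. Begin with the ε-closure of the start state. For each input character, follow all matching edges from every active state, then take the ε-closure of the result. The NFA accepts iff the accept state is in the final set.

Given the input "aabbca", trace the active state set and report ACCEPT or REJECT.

Answer: REJECT

Derivation:
start: ε-closure({0}) = {0,1,2,6}
'a' @ 1: {3,4,7}  ✓accept
'a' @ 2: {1,5,6}
'b' @ 3: {7}  ✓accept
'b' @ 4: {}  — state set empty
rest 'ca' ignored (set empty)
after full input: {}  (accept=7 not in)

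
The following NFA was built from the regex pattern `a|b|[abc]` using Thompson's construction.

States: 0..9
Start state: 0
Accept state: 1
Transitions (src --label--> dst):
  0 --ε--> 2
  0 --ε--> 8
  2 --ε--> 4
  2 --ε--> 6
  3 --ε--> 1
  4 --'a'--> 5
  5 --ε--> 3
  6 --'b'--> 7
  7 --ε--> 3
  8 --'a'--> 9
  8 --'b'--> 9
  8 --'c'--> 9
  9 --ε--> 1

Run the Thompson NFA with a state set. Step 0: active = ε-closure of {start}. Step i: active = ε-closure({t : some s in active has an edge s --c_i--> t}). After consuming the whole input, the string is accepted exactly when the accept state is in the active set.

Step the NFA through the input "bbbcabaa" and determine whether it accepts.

Answer: REJECT

Trace:
start: ε-closure({0}) = {0,2,4,6,8}
'b' @ 1: {1,3,7,9}  ✓accept
'b' @ 2: {}  — no active states
rest 'bcabaa' ignored (set empty)
after full input: {}  (accept=1 not in)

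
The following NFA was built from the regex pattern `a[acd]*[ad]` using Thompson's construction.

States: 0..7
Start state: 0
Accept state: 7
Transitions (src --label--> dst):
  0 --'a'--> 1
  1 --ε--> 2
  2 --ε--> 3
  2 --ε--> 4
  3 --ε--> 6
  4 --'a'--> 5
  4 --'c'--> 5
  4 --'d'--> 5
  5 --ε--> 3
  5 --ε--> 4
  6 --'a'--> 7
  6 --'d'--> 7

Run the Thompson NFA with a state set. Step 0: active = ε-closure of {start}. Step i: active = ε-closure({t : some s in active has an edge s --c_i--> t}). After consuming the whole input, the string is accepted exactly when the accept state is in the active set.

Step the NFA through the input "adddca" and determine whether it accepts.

Answer: ACCEPT

Steps:
initial (ε-close {0}): {0}
'a' @ 1: {1,2,3,4,6}
'd' @ 2: {3,4,5,6,7}  (accept∈set)
'd' @ 3: {3,4,5,6,7}  (accept∈set)
'd' @ 4: {3,4,5,6,7}  (accept∈set)
'c' @ 5: {3,4,5,6}
'a' @ 6: {3,4,5,6,7}  (accept∈set)
end set {3,4,5,6,7} — state 7 in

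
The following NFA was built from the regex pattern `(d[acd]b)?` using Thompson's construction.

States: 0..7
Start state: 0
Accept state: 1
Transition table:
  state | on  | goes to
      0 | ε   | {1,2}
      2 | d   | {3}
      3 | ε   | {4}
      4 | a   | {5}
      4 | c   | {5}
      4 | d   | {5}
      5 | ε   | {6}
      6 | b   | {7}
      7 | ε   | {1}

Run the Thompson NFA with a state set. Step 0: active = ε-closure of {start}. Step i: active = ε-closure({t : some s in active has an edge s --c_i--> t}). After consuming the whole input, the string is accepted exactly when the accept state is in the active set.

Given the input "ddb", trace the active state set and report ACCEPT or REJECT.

initial (ε-close {0}): {0,1,2}
'd' @ 1: {3,4}
'd' @ 2: {5,6}
'b' @ 3: {1,7}  (accept∈set)
after full input: {1,7}  (accept=1 in)

Answer: ACCEPT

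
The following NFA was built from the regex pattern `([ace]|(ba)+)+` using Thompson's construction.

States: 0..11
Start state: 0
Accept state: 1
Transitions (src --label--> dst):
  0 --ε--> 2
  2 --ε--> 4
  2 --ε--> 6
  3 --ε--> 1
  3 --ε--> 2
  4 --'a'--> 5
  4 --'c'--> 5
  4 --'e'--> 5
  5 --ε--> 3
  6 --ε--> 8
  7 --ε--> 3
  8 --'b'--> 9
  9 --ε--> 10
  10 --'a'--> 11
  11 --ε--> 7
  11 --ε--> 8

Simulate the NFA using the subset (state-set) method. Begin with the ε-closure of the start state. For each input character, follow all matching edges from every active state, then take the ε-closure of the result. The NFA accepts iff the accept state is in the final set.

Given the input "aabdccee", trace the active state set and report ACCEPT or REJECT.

start: ε-closure({0}) = {0,2,4,6,8}
'a' @ 1: {1,2,3,4,5,6,8}  [accepting]
'a' @ 2: {1,2,3,4,5,6,8}  [accepting]
'b' @ 3: {9,10}
'd' @ 4: {}  — no active states
rest 'ccee' ignored (set empty)
final: {}; accept 1 not in set

Answer: REJECT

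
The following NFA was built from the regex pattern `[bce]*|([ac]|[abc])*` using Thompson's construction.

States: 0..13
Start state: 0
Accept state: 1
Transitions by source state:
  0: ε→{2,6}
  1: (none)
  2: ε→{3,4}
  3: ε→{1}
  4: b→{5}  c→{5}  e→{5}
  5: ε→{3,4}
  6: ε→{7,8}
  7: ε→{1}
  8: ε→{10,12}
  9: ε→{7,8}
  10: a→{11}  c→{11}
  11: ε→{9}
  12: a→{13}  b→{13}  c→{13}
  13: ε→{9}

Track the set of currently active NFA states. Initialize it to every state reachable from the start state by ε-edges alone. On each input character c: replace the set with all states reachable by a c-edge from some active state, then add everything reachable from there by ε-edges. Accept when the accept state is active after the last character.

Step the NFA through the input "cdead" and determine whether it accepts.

S₀ = ε-closure({0}) = {0,1,2,3,4,6,7,8,10,12}
'c' @ 1: {1,3,4,5,7,8,9,10,11,12,13}  [accepting]
'd' @ 2: {}  — no active states
rest 'ead' ignored (set empty)
end set {} — state 1 not in

Answer: REJECT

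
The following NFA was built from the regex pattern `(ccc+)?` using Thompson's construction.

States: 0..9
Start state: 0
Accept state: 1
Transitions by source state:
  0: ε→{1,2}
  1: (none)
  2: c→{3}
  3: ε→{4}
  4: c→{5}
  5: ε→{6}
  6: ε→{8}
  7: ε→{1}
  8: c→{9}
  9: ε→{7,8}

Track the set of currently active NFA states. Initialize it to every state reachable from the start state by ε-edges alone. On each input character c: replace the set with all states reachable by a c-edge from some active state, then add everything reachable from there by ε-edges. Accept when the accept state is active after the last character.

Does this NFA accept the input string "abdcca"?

Answer: REJECT

Trace:
initial (ε-close {0}): {0,1,2}
'a' @ 1: {}  — state set empty
rest 'bdcca' ignored (set empty)
after full input: {}  (accept=1 not in)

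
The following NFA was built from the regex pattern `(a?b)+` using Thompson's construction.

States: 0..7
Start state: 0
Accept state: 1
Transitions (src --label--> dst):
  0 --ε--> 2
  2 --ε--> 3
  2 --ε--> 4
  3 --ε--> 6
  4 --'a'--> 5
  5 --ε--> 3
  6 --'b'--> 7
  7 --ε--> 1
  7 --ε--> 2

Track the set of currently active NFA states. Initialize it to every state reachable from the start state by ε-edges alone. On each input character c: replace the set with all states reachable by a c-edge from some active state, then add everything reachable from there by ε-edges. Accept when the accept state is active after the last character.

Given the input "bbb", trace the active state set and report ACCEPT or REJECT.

S₀ = ε-closure({0}) = {0,2,3,4,6}
'b' @ 1: {1,2,3,4,6,7}  ✓accept
'b' @ 2: {1,2,3,4,6,7}  ✓accept
'b' @ 3: {1,2,3,4,6,7}  ✓accept
after full input: {1,2,3,4,6,7}  (accept=1 in)

Answer: ACCEPT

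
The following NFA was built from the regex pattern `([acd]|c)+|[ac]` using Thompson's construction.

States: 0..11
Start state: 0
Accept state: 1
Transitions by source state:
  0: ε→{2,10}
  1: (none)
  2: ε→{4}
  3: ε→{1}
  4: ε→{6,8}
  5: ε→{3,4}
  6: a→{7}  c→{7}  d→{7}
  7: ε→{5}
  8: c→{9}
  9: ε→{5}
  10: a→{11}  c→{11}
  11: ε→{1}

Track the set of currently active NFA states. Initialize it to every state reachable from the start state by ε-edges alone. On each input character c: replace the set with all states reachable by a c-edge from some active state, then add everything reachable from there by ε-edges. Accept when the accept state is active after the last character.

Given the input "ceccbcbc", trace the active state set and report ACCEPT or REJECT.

start: ε-closure({0}) = {0,2,4,6,8,10}
'c' @ 1: {1,3,4,5,6,7,8,9,11}  [accepting]
'e' @ 2: {}  — state set empty
rest 'ccbcbc' ignored (set empty)
after full input: {}  (accept=1 not in)

Answer: REJECT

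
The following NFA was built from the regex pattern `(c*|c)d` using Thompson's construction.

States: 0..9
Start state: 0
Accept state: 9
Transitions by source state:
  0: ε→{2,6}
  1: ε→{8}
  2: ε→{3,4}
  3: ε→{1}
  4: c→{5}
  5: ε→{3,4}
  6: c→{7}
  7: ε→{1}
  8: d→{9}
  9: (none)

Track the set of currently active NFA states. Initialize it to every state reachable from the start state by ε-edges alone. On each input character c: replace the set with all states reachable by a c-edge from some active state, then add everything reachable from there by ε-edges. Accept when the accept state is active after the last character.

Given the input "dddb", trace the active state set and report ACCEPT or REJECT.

S₀ = ε-closure({0}) = {0,1,2,3,4,6,8}
'd' @ 1: {9}  (accept∈set)
'd' @ 2: {}  — state set empty
rest 'db' ignored (set empty)
final: {}; accept 9 not in set

Answer: REJECT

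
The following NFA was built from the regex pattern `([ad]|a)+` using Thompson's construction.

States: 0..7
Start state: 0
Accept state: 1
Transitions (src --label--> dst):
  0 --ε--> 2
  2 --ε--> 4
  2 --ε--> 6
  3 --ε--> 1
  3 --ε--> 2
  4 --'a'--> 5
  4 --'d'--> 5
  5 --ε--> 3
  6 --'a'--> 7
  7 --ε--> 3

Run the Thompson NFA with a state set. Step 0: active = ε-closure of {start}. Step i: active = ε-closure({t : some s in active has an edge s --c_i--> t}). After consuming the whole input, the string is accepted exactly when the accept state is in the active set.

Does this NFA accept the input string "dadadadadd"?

start: ε-closure({0}) = {0,2,4,6}
'd' @ 1: {1,2,3,4,5,6}  (accept∈set)
'a' @ 2: {1,2,3,4,5,6,7}  (accept∈set)
'd' @ 3: {1,2,3,4,5,6}  (accept∈set)
'a' @ 4: {1,2,3,4,5,6,7}  (accept∈set)
'd' @ 5: {1,2,3,4,5,6}  (accept∈set)
'a' @ 6: {1,2,3,4,5,6,7}  (accept∈set)
'd' @ 7: {1,2,3,4,5,6}  (accept∈set)
'a' @ 8: {1,2,3,4,5,6,7}  (accept∈set)
'd' @ 9: {1,2,3,4,5,6}  (accept∈set)
'd' @ 10: {1,2,3,4,5,6}  (accept∈set)
after full input: {1,2,3,4,5,6}  (accept=1 in)

Answer: ACCEPT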